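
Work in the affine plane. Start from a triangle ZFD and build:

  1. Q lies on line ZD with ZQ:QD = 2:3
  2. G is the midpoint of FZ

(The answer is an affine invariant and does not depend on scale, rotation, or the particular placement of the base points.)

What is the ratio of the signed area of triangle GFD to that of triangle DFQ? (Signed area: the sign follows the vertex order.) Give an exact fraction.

Assign Z = (0, 0), F = (1, 0), D = (0, 1) — the answer is frame-independent, so this choice is without loss of generality.
1. Q lies on line ZD with ZQ:QD = 2:3 ⇒ Q = (0, 2/5)
2. G is the midpoint of FZ ⇒ G = (1/2, 0)
2·[GFD] = 1/2, 2·[DFQ] = -3/5
[GFD]:[DFQ] = 1/2:-3/5 = -5/6

[GFD]:[DFQ] = -5/6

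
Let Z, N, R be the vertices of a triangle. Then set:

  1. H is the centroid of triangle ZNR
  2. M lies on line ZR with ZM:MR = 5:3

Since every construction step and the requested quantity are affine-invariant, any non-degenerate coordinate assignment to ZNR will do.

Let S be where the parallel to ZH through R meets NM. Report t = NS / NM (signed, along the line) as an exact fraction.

Assign Z = (0, 0), N = (1, 0), R = (0, 1) — the answer is frame-independent, so this choice is without loss of generality.
1. H is the centroid of triangle ZNR ⇒ H = (1/3, 1/3)
2. M lies on line ZR with ZM:MR = 5:3 ⇒ M = (0, 5/8)
through R parallel to ZH: direction (1/3, 1/3); meets NM at S = (-3/13, 10/13)
S = N + t·(M−N) with t = 16/13

t = 16/13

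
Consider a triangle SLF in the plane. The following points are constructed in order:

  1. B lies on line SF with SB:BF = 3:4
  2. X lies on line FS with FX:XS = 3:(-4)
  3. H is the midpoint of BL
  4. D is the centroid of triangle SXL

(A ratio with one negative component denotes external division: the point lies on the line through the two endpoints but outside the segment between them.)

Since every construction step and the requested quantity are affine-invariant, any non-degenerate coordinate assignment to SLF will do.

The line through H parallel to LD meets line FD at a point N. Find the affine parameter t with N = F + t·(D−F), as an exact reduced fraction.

t = 3/14

Work in coordinates with S = (0, 0), L = (1, 0), F = (0, 1).
1. B lies on line SF with SB:BF = 3:4 ⇒ B = (0, 3/7)
2. X lies on line FS with FX:XS = 3:(-4) ⇒ X = (0, 4)
3. H is the midpoint of BL ⇒ H = (1/2, 3/14)
4. D is the centroid of triangle SXL ⇒ D = (1/3, 4/3)
through H parallel to LD: direction (-2/3, 4/3); meets FD at N = (1/14, 15/14)
N = F + t·(D−F) with t = 3/14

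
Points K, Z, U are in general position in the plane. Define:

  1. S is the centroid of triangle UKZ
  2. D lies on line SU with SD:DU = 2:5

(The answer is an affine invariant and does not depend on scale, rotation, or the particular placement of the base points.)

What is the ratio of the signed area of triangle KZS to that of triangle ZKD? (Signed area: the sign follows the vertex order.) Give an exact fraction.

Work in coordinates with K = (0, 0), Z = (1, 0), U = (0, 1).
1. S is the centroid of triangle UKZ ⇒ S = (1/3, 1/3)
2. D lies on line SU with SD:DU = 2:5 ⇒ D = (5/21, 11/21)
2·[KZS] = 1/3, 2·[ZKD] = -11/21
[KZS]:[ZKD] = 1/3:-11/21 = -7/11

[KZS]:[ZKD] = -7/11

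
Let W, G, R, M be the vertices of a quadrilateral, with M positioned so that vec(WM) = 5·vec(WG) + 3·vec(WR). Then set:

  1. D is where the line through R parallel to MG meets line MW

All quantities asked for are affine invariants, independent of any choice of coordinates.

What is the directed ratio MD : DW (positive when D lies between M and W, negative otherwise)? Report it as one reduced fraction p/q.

MD:DW = -7/4

Assign W = (0, 0), G = (1, 0), R = (0, 1), M = (5, 3) — the answer is frame-independent, so this choice is without loss of generality.
1. D is where the line through R parallel to MG meets line MW ⇒ D = (-20/3, -4)
D = M + t·(W−M) with t = 7/3, so MD:DW = t:(1−t) = 7/3:-4/3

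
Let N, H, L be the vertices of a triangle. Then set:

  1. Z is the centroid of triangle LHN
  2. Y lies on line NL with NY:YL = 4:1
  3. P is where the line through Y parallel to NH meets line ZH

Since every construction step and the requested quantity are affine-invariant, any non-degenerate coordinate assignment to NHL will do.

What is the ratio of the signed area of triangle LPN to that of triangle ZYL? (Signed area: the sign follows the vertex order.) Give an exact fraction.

Choose coordinates N = (0, 0), H = (1, 0), L = (0, 1).
1. Z is the centroid of triangle LHN ⇒ Z = (1/3, 1/3)
2. Y lies on line NL with NY:YL = 4:1 ⇒ Y = (0, 4/5)
3. P is where the line through Y parallel to NH meets line ZH ⇒ P = (-3/5, 4/5)
2·[LPN] = 3/5, 2·[ZYL] = -1/15
[LPN]:[ZYL] = 3/5:-1/15 = -9

[LPN]:[ZYL] = -9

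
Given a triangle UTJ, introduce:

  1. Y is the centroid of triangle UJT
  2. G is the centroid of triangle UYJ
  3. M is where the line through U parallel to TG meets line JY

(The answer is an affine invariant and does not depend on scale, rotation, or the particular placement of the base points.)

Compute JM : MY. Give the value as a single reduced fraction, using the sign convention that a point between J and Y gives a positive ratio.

Assign U = (0, 0), T = (1, 0), J = (0, 1) — the answer is frame-independent, so this choice is without loss of generality.
1. Y is the centroid of triangle UJT ⇒ Y = (1/3, 1/3)
2. G is the centroid of triangle UYJ ⇒ G = (1/9, 4/9)
3. M is where the line through U parallel to TG meets line JY ⇒ M = (2/3, -1/3)
M = J + t·(Y−J) with t = 2, so JM:MY = t:(1−t) = 2:-1

JM:MY = -2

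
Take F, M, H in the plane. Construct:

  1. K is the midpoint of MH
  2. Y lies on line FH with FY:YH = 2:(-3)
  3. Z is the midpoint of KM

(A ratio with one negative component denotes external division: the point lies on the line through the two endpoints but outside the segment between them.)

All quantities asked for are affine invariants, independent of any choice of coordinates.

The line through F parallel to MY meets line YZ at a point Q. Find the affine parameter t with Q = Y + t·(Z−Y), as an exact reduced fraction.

Choose coordinates F = (0, 0), M = (1, 0), H = (0, 1).
1. K is the midpoint of MH ⇒ K = (1/2, 1/2)
2. Y lies on line FH with FY:YH = 2:(-3) ⇒ Y = (0, -2)
3. Z is the midpoint of KM ⇒ Z = (3/4, 1/4)
through F parallel to MY: direction (-1, -2); meets YZ at Q = (2, 4)
Q = Y + t·(Z−Y) with t = 8/3

t = 8/3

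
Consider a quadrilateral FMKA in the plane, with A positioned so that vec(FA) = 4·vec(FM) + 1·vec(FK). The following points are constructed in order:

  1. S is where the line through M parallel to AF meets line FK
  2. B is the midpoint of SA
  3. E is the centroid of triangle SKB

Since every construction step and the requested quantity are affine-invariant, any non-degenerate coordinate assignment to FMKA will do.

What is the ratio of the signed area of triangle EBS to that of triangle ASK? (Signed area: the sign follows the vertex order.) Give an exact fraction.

Assign F = (0, 0), M = (1, 0), K = (0, 1), A = (4, 1) — the answer is frame-independent, so this choice is without loss of generality.
1. S is where the line through M parallel to AF meets line FK ⇒ S = (0, -1/4)
2. B is the midpoint of SA ⇒ B = (2, 3/8)
3. E is the centroid of triangle SKB ⇒ E = (2/3, 3/8)
2·[EBS] = -5/6, 2·[ASK] = -5
[EBS]:[ASK] = -5/6:-5 = 1/6

[EBS]:[ASK] = 1/6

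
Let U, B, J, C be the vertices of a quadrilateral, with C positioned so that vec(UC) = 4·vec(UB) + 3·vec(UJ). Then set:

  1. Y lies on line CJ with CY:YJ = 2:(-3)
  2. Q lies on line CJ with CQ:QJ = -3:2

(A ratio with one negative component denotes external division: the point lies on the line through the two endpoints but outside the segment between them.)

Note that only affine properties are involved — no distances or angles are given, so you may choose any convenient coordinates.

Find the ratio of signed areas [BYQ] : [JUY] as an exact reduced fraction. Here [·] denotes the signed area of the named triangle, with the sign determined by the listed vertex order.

[BYQ]:[JUY] = 5/2

Work in coordinates with U = (0, 0), B = (1, 0), J = (0, 1), C = (4, 3).
1. Y lies on line CJ with CY:YJ = 2:(-3) ⇒ Y = (12, 7)
2. Q lies on line CJ with CQ:QJ = -3:2 ⇒ Q = (-8, -3)
2·[BYQ] = 30, 2·[JUY] = 12
[BYQ]:[JUY] = 30:12 = 5/2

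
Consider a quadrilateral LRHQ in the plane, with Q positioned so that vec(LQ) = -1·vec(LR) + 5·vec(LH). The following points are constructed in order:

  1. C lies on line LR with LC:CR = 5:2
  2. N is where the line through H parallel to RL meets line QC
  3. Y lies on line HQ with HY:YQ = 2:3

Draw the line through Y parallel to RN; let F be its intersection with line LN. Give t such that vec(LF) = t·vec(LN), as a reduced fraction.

Assign L = (0, 0), R = (1, 0), H = (0, 1), Q = (-1, 5) — the answer is frame-independent, so this choice is without loss of generality.
1. C lies on line LR with LC:CR = 5:2 ⇒ C = (5/7, 0)
2. N is where the line through H parallel to RL meets line QC ⇒ N = (13/35, 1)
3. Y lies on line HQ with HY:YQ = 2:3 ⇒ Y = (-2/5, 13/5)
through Y parallel to RN: direction (-22/35, 1); meets LN at F = (2808/6125, 216/175)
F = L + t·(N−L) with t = 216/175

t = 216/175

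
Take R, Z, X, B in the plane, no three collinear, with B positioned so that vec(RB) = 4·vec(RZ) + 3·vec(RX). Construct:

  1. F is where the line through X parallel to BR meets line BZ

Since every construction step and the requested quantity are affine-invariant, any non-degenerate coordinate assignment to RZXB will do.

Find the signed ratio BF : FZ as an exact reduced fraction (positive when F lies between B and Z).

BF:FZ = -4/7

Work in coordinates with R = (0, 0), Z = (1, 0), X = (0, 1), B = (4, 3).
1. F is where the line through X parallel to BR meets line BZ ⇒ F = (8, 7)
F = B + t·(Z−B) with t = -4/3, so BF:FZ = t:(1−t) = -4/3:7/3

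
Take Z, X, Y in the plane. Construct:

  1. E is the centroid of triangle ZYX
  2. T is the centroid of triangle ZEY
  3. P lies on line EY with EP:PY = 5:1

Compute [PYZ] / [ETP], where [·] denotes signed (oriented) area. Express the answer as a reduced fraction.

[PYZ]:[ETP] = -3/5

Work in coordinates with Z = (0, 0), X = (1, 0), Y = (0, 1).
1. E is the centroid of triangle ZYX ⇒ E = (1/3, 1/3)
2. T is the centroid of triangle ZEY ⇒ T = (1/9, 4/9)
3. P lies on line EY with EP:PY = 5:1 ⇒ P = (1/18, 8/9)
2·[PYZ] = 1/18, 2·[ETP] = -5/54
[PYZ]:[ETP] = 1/18:-5/54 = -3/5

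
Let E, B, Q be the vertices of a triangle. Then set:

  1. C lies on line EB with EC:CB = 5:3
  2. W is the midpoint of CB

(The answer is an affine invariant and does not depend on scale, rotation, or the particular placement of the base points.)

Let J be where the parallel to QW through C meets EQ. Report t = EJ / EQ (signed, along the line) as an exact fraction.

Set E = (0, 0), B = (1, 0), Q = (0, 1); any affine frame gives the same invariant.
1. C lies on line EB with EC:CB = 5:3 ⇒ C = (5/8, 0)
2. W is the midpoint of CB ⇒ W = (13/16, 0)
through C parallel to QW: direction (13/16, -1); meets EQ at J = (0, 10/13)
J = E + t·(Q−E) with t = 10/13

t = 10/13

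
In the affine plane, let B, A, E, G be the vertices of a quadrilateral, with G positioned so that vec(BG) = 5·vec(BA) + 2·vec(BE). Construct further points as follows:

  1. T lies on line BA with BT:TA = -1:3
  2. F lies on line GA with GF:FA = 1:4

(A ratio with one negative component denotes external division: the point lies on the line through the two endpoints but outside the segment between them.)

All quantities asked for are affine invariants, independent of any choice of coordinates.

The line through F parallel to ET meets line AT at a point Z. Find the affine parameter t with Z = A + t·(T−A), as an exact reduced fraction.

Assign B = (0, 0), A = (1, 0), E = (0, 1), G = (5, 2) — the answer is frame-independent, so this choice is without loss of generality.
1. T lies on line BA with BT:TA = -1:3 ⇒ T = (-1/2, 0)
2. F lies on line GA with GF:FA = 1:4 ⇒ F = (21/5, 8/5)
through F parallel to ET: direction (-1/2, -1); meets AT at Z = (17/5, 0)
Z = A + t·(T−A) with t = -8/5

t = -8/5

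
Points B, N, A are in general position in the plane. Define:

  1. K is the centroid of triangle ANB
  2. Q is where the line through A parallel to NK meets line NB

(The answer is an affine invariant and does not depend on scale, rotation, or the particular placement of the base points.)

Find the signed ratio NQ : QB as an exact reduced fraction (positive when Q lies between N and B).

NQ:QB = -1/2

Assign B = (0, 0), N = (1, 0), A = (0, 1) — the answer is frame-independent, so this choice is without loss of generality.
1. K is the centroid of triangle ANB ⇒ K = (1/3, 1/3)
2. Q is where the line through A parallel to NK meets line NB ⇒ Q = (2, 0)
Q = N + t·(B−N) with t = -1, so NQ:QB = t:(1−t) = -1:2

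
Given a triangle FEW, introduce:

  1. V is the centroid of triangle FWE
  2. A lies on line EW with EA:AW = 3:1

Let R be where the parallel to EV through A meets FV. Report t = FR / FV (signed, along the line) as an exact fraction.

t = 7/4

Work in coordinates with F = (0, 0), E = (1, 0), W = (0, 1).
1. V is the centroid of triangle FWE ⇒ V = (1/3, 1/3)
2. A lies on line EW with EA:AW = 3:1 ⇒ A = (1/4, 3/4)
through A parallel to EV: direction (-2/3, 1/3); meets FV at R = (7/12, 7/12)
R = F + t·(V−F) with t = 7/4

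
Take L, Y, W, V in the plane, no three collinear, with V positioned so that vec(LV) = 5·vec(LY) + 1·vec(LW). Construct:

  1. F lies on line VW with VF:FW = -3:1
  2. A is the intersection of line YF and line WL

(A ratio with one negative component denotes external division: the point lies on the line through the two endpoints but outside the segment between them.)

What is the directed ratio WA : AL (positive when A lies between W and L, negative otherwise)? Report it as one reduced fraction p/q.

Set L = (0, 0), Y = (1, 0), W = (0, 1), V = (5, 1); any affine frame gives the same invariant.
1. F lies on line VW with VF:FW = -3:1 ⇒ F = (-5/2, 1)
2. A is the intersection of line YF and line WL ⇒ A = (0, 2/7)
A = W + t·(L−W) with t = 5/7, so WA:AL = t:(1−t) = 5/7:2/7

WA:AL = 5/2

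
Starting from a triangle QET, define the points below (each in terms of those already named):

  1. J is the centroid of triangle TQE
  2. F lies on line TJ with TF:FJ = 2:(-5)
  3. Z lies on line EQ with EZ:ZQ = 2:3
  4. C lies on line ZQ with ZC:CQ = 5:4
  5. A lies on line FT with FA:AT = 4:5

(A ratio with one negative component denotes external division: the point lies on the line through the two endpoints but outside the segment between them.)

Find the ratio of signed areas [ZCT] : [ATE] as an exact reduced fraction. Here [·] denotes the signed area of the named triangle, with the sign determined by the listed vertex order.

Assign Q = (0, 0), E = (1, 0), T = (0, 1) — the answer is frame-independent, so this choice is without loss of generality.
1. J is the centroid of triangle TQE ⇒ J = (1/3, 1/3)
2. F lies on line TJ with TF:FJ = 2:(-5) ⇒ F = (-2/9, 13/9)
3. Z lies on line EQ with EZ:ZQ = 2:3 ⇒ Z = (3/5, 0)
4. C lies on line ZQ with ZC:CQ = 5:4 ⇒ C = (4/15, 0)
5. A lies on line FT with FA:AT = 4:5 ⇒ A = (-10/81, 101/81)
2·[ZCT] = -1/3, 2·[ATE] = 10/81
[ZCT]:[ATE] = -1/3:10/81 = -27/10

[ZCT]:[ATE] = -27/10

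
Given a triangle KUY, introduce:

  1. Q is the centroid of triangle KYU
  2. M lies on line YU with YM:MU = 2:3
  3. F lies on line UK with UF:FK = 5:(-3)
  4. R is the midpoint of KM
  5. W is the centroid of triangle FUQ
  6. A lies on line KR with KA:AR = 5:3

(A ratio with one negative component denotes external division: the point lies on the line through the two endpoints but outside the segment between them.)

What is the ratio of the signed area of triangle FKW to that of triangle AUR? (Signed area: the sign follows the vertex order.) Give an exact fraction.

Assign K = (0, 0), U = (1, 0), Y = (0, 1) — the answer is frame-independent, so this choice is without loss of generality.
1. Q is the centroid of triangle KYU ⇒ Q = (1/3, 1/3)
2. M lies on line YU with YM:MU = 2:3 ⇒ M = (2/5, 3/5)
3. F lies on line UK with UF:FK = 5:(-3) ⇒ F = (-3/2, 0)
4. R is the midpoint of KM ⇒ R = (1/5, 3/10)
5. W is the centroid of triangle FUQ ⇒ W = (-1/18, 1/9)
6. A lies on line KR with KA:AR = 5:3 ⇒ A = (1/8, 3/16)
2·[FKW] = 1/6, 2·[AUR] = 9/80
[FKW]:[AUR] = 1/6:9/80 = 40/27

[FKW]:[AUR] = 40/27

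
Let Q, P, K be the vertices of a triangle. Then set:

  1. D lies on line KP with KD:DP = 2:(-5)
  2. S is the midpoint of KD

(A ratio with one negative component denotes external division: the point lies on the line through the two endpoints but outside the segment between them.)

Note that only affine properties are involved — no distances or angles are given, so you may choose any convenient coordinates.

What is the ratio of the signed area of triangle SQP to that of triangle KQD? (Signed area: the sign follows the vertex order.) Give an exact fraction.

[SQP]:[KQD] = -2

Work in coordinates with Q = (0, 0), P = (1, 0), K = (0, 1).
1. D lies on line KP with KD:DP = 2:(-5) ⇒ D = (-2/3, 5/3)
2. S is the midpoint of KD ⇒ S = (-1/3, 4/3)
2·[SQP] = 4/3, 2·[KQD] = -2/3
[SQP]:[KQD] = 4/3:-2/3 = -2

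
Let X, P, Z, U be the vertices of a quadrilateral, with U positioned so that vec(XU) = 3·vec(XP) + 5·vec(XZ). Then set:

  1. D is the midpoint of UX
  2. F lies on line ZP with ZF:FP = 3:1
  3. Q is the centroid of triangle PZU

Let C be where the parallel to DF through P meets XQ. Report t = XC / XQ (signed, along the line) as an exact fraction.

Work in coordinates with X = (0, 0), P = (1, 0), Z = (0, 1), U = (3, 5).
1. D is the midpoint of UX ⇒ D = (3/2, 5/2)
2. F lies on line ZP with ZF:FP = 3:1 ⇒ F = (3/4, 1/4)
3. Q is the centroid of triangle PZU ⇒ Q = (4/3, 2)
through P parallel to DF: direction (-3/4, -9/4); meets XQ at C = (2, 3)
C = X + t·(Q−X) with t = 3/2

t = 3/2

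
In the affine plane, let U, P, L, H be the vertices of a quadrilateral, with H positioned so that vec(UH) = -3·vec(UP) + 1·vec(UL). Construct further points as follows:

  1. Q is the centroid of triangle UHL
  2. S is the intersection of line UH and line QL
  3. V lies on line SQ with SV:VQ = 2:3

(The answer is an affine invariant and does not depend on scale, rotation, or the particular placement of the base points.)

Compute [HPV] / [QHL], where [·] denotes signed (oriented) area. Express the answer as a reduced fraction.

Work in coordinates with U = (0, 0), P = (1, 0), L = (0, 1), H = (-3, 1).
1. Q is the centroid of triangle UHL ⇒ Q = (-1, 2/3)
2. S is the intersection of line UH and line QL ⇒ S = (-3/2, 1/2)
3. V lies on line SQ with SV:VQ = 2:3 ⇒ V = (-13/10, 17/30)
2·[HPV] = -1/30, 2·[QHL] = -1
[HPV]:[QHL] = -1/30:-1 = 1/30

[HPV]:[QHL] = 1/30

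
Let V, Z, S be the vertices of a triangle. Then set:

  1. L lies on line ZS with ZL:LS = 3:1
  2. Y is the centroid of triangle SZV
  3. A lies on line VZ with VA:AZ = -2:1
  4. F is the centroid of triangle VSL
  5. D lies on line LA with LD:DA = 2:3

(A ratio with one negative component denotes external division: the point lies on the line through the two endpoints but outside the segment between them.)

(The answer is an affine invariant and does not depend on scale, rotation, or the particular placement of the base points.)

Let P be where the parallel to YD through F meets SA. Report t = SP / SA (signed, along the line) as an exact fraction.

Choose coordinates V = (0, 0), Z = (1, 0), S = (0, 1).
1. L lies on line ZS with ZL:LS = 3:1 ⇒ L = (1/4, 3/4)
2. Y is the centroid of triangle SZV ⇒ Y = (1/3, 1/3)
3. A lies on line VZ with VA:AZ = -2:1 ⇒ A = (2, 0)
4. F is the centroid of triangle VSL ⇒ F = (1/12, 7/12)
5. D lies on line LA with LD:DA = 2:3 ⇒ D = (19/20, 9/20)
through F parallel to YD: direction (37/60, 7/60); meets SA at P = (32/51, 35/51)
P = S + t·(A−S) with t = 16/51

t = 16/51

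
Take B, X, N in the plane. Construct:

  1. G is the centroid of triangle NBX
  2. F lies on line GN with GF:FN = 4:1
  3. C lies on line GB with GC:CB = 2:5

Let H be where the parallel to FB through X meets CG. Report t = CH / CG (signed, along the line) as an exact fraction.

t = 71/8

Choose coordinates B = (0, 0), X = (1, 0), N = (0, 1).
1. G is the centroid of triangle NBX ⇒ G = (1/3, 1/3)
2. F lies on line GN with GF:FN = 4:1 ⇒ F = (1/15, 13/15)
3. C lies on line GB with GC:CB = 2:5 ⇒ C = (5/21, 5/21)
through X parallel to FB: direction (-1/15, -13/15); meets CG at H = (13/12, 13/12)
H = C + t·(G−C) with t = 71/8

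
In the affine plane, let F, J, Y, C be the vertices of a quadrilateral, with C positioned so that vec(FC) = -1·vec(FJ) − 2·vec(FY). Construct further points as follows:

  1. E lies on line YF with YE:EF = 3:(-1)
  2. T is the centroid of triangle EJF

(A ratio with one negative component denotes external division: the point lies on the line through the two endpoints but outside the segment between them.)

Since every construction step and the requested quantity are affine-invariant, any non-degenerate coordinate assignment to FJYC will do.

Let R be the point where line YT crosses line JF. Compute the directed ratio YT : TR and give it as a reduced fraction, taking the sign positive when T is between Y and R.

YT:TR = -7

Set F = (0, 0), J = (1, 0), Y = (0, 1), C = (-1, -2); any affine frame gives the same invariant.
1. E lies on line YF with YE:EF = 3:(-1) ⇒ E = (0, -1/2)
2. T is the centroid of triangle EJF ⇒ T = (1/3, -1/6)
line YT meets JF at R = (2/7, 0)
T = Y + t·(R−Y) with t = 7/6, so YT:TR = 7/6:-1/6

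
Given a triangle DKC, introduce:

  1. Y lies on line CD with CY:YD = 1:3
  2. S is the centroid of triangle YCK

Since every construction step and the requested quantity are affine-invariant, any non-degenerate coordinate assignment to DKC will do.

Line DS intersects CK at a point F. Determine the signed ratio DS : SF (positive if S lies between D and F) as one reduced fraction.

Assign D = (0, 0), K = (1, 0), C = (0, 1) — the answer is frame-independent, so this choice is without loss of generality.
1. Y lies on line CD with CY:YD = 1:3 ⇒ Y = (0, 3/4)
2. S is the centroid of triangle YCK ⇒ S = (1/3, 7/12)
line DS meets CK at F = (4/11, 7/11)
S = D + t·(F−D) with t = 11/12, so DS:SF = 11/12:1/12

DS:SF = 11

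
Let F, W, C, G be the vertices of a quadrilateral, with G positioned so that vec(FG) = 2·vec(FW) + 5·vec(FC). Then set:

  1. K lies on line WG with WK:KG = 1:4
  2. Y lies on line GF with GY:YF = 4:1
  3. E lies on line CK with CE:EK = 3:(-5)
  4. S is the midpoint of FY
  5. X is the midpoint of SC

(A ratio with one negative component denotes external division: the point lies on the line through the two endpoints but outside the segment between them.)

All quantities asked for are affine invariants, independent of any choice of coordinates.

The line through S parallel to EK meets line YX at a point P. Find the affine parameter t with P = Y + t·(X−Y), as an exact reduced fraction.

Choose coordinates F = (0, 0), W = (1, 0), C = (0, 1), G = (2, 5).
1. K lies on line WG with WK:KG = 1:4 ⇒ K = (6/5, 1)
2. Y lies on line GF with GY:YF = 4:1 ⇒ Y = (2/5, 1)
3. E lies on line CK with CE:EK = 3:(-5) ⇒ E = (-9/5, 1)
4. S is the midpoint of FY ⇒ S = (1/5, 1/2)
5. X is the midpoint of SC ⇒ X = (1/10, 3/4)
through S parallel to EK: direction (3, 0); meets YX at P = (-1/5, 1/2)
P = Y + t·(X−Y) with t = 2

t = 2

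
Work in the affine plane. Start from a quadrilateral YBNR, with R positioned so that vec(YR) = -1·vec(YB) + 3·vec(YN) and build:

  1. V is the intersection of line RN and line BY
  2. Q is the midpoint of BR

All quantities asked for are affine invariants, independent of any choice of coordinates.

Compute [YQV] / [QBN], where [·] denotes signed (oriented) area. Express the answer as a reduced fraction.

[YQV]:[QBN] = 3/2

Work in coordinates with Y = (0, 0), B = (1, 0), N = (0, 1), R = (-1, 3).
1. V is the intersection of line RN and line BY ⇒ V = (1/2, 0)
2. Q is the midpoint of BR ⇒ Q = (0, 3/2)
2·[YQV] = -3/4, 2·[QBN] = -1/2
[YQV]:[QBN] = -3/4:-1/2 = 3/2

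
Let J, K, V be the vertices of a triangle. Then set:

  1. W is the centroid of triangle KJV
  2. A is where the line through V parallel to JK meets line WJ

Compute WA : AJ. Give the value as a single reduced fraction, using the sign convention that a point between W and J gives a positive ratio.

WA:AJ = -2/3

Assign J = (0, 0), K = (1, 0), V = (0, 1) — the answer is frame-independent, so this choice is without loss of generality.
1. W is the centroid of triangle KJV ⇒ W = (1/3, 1/3)
2. A is where the line through V parallel to JK meets line WJ ⇒ A = (1, 1)
A = W + t·(J−W) with t = -2, so WA:AJ = t:(1−t) = -2:3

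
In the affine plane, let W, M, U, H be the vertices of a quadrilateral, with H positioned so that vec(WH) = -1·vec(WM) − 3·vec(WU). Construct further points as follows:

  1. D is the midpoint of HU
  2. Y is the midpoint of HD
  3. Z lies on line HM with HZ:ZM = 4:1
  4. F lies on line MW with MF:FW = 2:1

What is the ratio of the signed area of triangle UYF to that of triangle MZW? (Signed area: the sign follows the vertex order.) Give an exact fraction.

Set W = (0, 0), M = (1, 0), U = (0, 1), H = (-1, -3); any affine frame gives the same invariant.
1. D is the midpoint of HU ⇒ D = (-1/2, -1)
2. Y is the midpoint of HD ⇒ Y = (-3/4, -2)
3. Z lies on line HM with HZ:ZM = 4:1 ⇒ Z = (3/5, -3/5)
4. F lies on line MW with MF:FW = 2:1 ⇒ F = (1/3, 0)
2·[UYF] = 7/4, 2·[MZW] = -3/5
[UYF]:[MZW] = 7/4:-3/5 = -35/12

[UYF]:[MZW] = -35/12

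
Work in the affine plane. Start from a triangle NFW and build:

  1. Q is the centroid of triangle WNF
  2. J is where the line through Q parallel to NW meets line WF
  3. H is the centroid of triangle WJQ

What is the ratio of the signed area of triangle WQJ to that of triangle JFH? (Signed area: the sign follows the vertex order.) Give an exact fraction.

[WQJ]:[JFH] = -3/2

Assign N = (0, 0), F = (1, 0), W = (0, 1) — the answer is frame-independent, so this choice is without loss of generality.
1. Q is the centroid of triangle WNF ⇒ Q = (1/3, 1/3)
2. J is where the line through Q parallel to NW meets line WF ⇒ J = (1/3, 2/3)
3. H is the centroid of triangle WJQ ⇒ H = (2/9, 2/3)
2·[WQJ] = 1/9, 2·[JFH] = -2/27
[WQJ]:[JFH] = 1/9:-2/27 = -3/2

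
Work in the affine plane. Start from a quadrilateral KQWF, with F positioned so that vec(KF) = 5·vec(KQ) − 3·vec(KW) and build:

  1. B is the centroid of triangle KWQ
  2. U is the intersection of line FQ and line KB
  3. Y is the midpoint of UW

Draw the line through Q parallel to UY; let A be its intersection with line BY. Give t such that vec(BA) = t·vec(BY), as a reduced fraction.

Work in coordinates with K = (0, 0), Q = (1, 0), W = (0, 1), F = (5, -3).
1. B is the centroid of triangle KWQ ⇒ B = (1/3, 1/3)
2. U is the intersection of line FQ and line KB ⇒ U = (3/7, 3/7)
3. Y is the midpoint of UW ⇒ Y = (3/14, 5/7)
through Q parallel to UY: direction (-3/14, 2/7); meets BY at A = (1/28, 9/7)
A = B + t·(Y−B) with t = 5/2

t = 5/2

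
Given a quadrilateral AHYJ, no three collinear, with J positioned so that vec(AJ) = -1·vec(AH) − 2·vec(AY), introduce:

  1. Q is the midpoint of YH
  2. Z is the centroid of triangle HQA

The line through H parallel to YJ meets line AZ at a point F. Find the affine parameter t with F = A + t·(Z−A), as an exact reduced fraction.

Set A = (0, 0), H = (1, 0), Y = (0, 1), J = (-1, -2); any affine frame gives the same invariant.
1. Q is the midpoint of YH ⇒ Q = (1/2, 1/2)
2. Z is the centroid of triangle HQA ⇒ Z = (1/2, 1/6)
through H parallel to YJ: direction (-1, -3); meets AZ at F = (9/8, 3/8)
F = A + t·(Z−A) with t = 9/4

t = 9/4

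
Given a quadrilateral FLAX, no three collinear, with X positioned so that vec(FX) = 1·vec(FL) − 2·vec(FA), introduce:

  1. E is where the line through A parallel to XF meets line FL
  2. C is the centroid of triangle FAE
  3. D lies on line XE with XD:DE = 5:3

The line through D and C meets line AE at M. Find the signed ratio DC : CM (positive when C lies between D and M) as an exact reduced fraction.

Set F = (0, 0), L = (1, 0), A = (0, 1), X = (1, -2); any affine frame gives the same invariant.
1. E is where the line through A parallel to XF meets line FL ⇒ E = (1/2, 0)
2. C is the centroid of triangle FAE ⇒ C = (1/6, 1/3)
3. D lies on line XE with XD:DE = 5:3 ⇒ D = (11/16, -3/4)
line DC meets AE at M = (-4, 9)
C = D + t·(M−D) with t = 1/9, so DC:CM = 1/9:8/9

DC:CM = 1/8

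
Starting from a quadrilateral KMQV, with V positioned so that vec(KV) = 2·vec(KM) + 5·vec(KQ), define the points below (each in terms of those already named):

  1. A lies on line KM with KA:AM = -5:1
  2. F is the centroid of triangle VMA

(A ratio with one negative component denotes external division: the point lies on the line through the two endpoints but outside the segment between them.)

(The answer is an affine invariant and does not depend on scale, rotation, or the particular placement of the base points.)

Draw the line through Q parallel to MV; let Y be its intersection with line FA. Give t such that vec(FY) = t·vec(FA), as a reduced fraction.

t = -77/10

Set K = (0, 0), M = (1, 0), Q = (0, 1), V = (2, 5); any affine frame gives the same invariant.
1. A lies on line KM with KA:AM = -5:1 ⇒ A = (5/4, 0)
2. F is the centroid of triangle VMA ⇒ F = (17/12, 5/3)
through Q parallel to MV: direction (1, 5); meets FA at Y = (27/10, 29/2)
Y = F + t·(A−F) with t = -77/10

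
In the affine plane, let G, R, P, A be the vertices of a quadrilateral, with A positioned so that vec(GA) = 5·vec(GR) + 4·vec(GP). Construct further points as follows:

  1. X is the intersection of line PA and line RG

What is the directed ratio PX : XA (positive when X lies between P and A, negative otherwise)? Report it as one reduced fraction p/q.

Work in coordinates with G = (0, 0), R = (1, 0), P = (0, 1), A = (5, 4).
1. X is the intersection of line PA and line RG ⇒ X = (-5/3, 0)
X = P + t·(A−P) with t = -1/3, so PX:XA = t:(1−t) = -1/3:4/3

PX:XA = -1/4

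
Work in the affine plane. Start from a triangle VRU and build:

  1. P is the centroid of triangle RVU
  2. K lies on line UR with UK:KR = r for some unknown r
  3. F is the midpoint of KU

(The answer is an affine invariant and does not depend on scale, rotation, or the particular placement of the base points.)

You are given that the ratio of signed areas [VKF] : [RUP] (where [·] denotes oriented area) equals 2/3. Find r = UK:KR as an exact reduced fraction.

r = 4/5

Set V = (0, 0), R = (1, 0), U = (0, 1); any affine frame gives the same invariant.
1. P is the centroid of triangle RVU ⇒ P = (1/3, 1/3)
2. With UK:KR = r, write λ = r/(r+1) so K = U + λ·(R−U); K is affine-linear in λ
3. F is the midpoint of KU ⇒ F is an affine combination of earlier points and hence also affine-linear in λ
Every point depending on K is an affine combination of K and λ-independent points, so each such coordinate is linear in λ; the λ² term in each signed area is a multiple of (R−U)×(R−U) = 0, so 2·[VKF] and 2·[RUP] are each linear in λ. Evaluating at λ=0 and λ=1:
  2·[VKF] = 1/2·λ,   2·[RUP] = 1/3
So [VKF]:[RUP] = (1/2·λ) / (1/3). Setting this equal to 2/3:
  1/2·λ = 2/3·(1/3)  ⇒  λ = 4/9
Then r = λ/(1−λ) = (4/9)/(5/9) = 4/5. Check: with r = 4/5, K = (4/9, 5/9) and [VKF]:[RUP] = 2/3 as required.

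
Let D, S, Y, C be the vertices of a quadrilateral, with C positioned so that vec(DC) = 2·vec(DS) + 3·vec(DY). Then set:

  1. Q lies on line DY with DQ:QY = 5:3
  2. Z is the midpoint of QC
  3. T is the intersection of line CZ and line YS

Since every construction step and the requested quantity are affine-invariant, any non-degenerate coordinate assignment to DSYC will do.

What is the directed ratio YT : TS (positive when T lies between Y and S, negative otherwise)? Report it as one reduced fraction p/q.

Assign D = (0, 0), S = (1, 0), Y = (0, 1), C = (2, 3) — the answer is frame-independent, so this choice is without loss of generality.
1. Q lies on line DY with DQ:QY = 5:3 ⇒ Q = (0, 5/8)
2. Z is the midpoint of QC ⇒ Z = (1, 29/16)
3. T is the intersection of line CZ and line YS ⇒ T = (6/35, 29/35)
T = Y + t·(S−Y) with t = 6/35, so YT:TS = t:(1−t) = 6/35:29/35

YT:TS = 6/29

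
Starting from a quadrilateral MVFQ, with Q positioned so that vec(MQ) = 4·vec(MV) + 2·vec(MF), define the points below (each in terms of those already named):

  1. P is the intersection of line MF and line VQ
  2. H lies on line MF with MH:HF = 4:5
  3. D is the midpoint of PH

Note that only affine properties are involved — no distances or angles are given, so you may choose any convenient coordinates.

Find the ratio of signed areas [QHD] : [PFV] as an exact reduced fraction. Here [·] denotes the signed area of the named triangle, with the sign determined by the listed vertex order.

Work in coordinates with M = (0, 0), V = (1, 0), F = (0, 1), Q = (4, 2).
1. P is the intersection of line MF and line VQ ⇒ P = (0, -2/3)
2. H lies on line MF with MH:HF = 4:5 ⇒ H = (0, 4/9)
3. D is the midpoint of PH ⇒ D = (0, -1/9)
2·[QHD] = 20/9, 2·[PFV] = -5/3
[QHD]:[PFV] = 20/9:-5/3 = -4/3

[QHD]:[PFV] = -4/3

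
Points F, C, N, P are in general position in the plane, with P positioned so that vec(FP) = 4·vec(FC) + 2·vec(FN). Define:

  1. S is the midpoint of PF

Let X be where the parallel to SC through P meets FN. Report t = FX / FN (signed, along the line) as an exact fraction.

Work in coordinates with F = (0, 0), C = (1, 0), N = (0, 1), P = (4, 2).
1. S is the midpoint of PF ⇒ S = (2, 1)
through P parallel to SC: direction (-1, -1); meets FN at X = (0, -2)
X = F + t·(N−F) with t = -2

t = -2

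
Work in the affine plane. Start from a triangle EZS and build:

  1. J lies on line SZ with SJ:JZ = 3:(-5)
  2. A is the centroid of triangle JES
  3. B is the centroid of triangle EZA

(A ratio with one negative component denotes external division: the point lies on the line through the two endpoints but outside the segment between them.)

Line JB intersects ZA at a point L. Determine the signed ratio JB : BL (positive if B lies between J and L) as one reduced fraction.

Set E = (0, 0), Z = (1, 0), S = (0, 1); any affine frame gives the same invariant.
1. J lies on line SZ with SJ:JZ = 3:(-5) ⇒ J = (-3/2, 5/2)
2. A is the centroid of triangle JES ⇒ A = (-1/2, 7/6)
3. B is the centroid of triangle EZA ⇒ B = (1/6, 7/18)
line JB meets ZA at L = (-4/11, 35/33)
B = J + t·(L−J) with t = 22/15, so JB:BL = 22/15:-7/15

JB:BL = -22/7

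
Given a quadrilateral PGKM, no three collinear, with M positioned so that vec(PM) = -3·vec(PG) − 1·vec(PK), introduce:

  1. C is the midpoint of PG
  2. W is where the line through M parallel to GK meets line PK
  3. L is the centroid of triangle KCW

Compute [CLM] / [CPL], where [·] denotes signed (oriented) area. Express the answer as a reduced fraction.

[CLM]:[CPL] = -19/3

Choose coordinates P = (0, 0), G = (1, 0), K = (0, 1), M = (-3, -1).
1. C is the midpoint of PG ⇒ C = (1/2, 0)
2. W is where the line through M parallel to GK meets line PK ⇒ W = (0, -4)
3. L is the centroid of triangle KCW ⇒ L = (1/6, -1)
2·[CLM] = -19/6, 2·[CPL] = 1/2
[CLM]:[CPL] = -19/6:1/2 = -19/3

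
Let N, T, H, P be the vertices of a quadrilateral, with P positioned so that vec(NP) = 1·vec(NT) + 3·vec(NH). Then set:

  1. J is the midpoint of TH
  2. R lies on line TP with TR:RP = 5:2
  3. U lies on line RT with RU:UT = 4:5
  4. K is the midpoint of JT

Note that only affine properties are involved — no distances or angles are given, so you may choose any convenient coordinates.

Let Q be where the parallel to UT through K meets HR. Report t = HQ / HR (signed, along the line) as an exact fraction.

Assign N = (0, 0), T = (1, 0), H = (0, 1), P = (1, 3) — the answer is frame-independent, so this choice is without loss of generality.
1. J is the midpoint of TH ⇒ J = (1/2, 1/2)
2. R lies on line TP with TR:RP = 5:2 ⇒ R = (1, 15/7)
3. U lies on line RT with RU:UT = 4:5 ⇒ U = (1, 25/21)
4. K is the midpoint of JT ⇒ K = (3/4, 1/4)
through K parallel to UT: direction (0, -25/21); meets HR at Q = (3/4, 13/7)
Q = H + t·(R−H) with t = 3/4

t = 3/4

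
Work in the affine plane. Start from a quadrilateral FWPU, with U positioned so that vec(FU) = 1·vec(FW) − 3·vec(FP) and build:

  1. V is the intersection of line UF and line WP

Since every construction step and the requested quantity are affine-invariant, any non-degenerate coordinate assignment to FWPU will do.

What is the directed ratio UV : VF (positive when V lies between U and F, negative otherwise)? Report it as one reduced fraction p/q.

Set F = (0, 0), W = (1, 0), P = (0, 1), U = (1, -3); any affine frame gives the same invariant.
1. V is the intersection of line UF and line WP ⇒ V = (-1/2, 3/2)
V = U + t·(F−U) with t = 3/2, so UV:VF = t:(1−t) = 3/2:-1/2

UV:VF = -3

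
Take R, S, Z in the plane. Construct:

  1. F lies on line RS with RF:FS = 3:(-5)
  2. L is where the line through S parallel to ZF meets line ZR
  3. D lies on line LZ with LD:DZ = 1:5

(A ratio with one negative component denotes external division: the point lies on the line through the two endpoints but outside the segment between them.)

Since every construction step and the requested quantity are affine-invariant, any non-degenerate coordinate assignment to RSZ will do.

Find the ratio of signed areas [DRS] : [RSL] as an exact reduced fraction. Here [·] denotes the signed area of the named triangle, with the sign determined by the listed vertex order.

[DRS]:[RSL] = 7/12

Set R = (0, 0), S = (1, 0), Z = (0, 1); any affine frame gives the same invariant.
1. F lies on line RS with RF:FS = 3:(-5) ⇒ F = (-3/2, 0)
2. L is where the line through S parallel to ZF meets line ZR ⇒ L = (0, -2/3)
3. D lies on line LZ with LD:DZ = 1:5 ⇒ D = (0, -7/18)
2·[DRS] = -7/18, 2·[RSL] = -2/3
[DRS]:[RSL] = -7/18:-2/3 = 7/12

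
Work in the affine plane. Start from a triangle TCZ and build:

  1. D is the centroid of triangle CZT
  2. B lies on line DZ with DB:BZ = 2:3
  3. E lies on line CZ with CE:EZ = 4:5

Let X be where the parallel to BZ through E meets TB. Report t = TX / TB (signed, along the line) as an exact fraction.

t = 14/9

Choose coordinates T = (0, 0), C = (1, 0), Z = (0, 1).
1. D is the centroid of triangle CZT ⇒ D = (1/3, 1/3)
2. B lies on line DZ with DB:BZ = 2:3 ⇒ B = (1/5, 3/5)
3. E lies on line CZ with CE:EZ = 4:5 ⇒ E = (5/9, 4/9)
through E parallel to BZ: direction (-1/5, 2/5); meets TB at X = (14/45, 14/15)
X = T + t·(B−T) with t = 14/9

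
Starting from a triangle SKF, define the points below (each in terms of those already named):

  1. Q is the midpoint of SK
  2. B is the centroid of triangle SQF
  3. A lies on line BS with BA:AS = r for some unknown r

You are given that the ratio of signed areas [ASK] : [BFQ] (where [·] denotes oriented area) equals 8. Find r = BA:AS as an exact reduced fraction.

Choose coordinates S = (0, 0), K = (1, 0), F = (0, 1).
1. Q is the midpoint of SK ⇒ Q = (1/2, 0)
2. B is the centroid of triangle SQF ⇒ B = (1/6, 1/3)
3. With BA:AS = r, write λ = r/(r+1) so A = B + λ·(S−B); A is affine-linear in λ
Every point depending on A is an affine combination of A and λ-independent points, so each such coordinate is linear in λ; the λ² term in each signed area is a multiple of (S−B)×(S−B) = 0, so 2·[ASK] and 2·[BFQ] are each linear in λ. Evaluating at λ=0 and λ=1:
  2·[ASK] = -1/3·λ + 1/3,   2·[BFQ] = -1/6
So [ASK]:[BFQ] = (-1/3·λ + 1/3) / (-1/6). Setting this equal to 8:
  -1/3·λ + 1/3 = 8·(-1/6)  ⇒  λ = 5
Then r = λ/(1−λ) = (5)/(-4) = -5/4. Check: with r = -5/4, A = (-2/3, -4/3) and [ASK]:[BFQ] = 8 as required.

r = -5/4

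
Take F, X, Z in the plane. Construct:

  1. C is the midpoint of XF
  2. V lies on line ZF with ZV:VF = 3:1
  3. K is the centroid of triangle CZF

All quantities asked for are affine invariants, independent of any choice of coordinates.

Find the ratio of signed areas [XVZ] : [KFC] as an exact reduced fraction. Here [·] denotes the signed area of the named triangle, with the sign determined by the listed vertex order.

[XVZ]:[KFC] = -9/2

Set F = (0, 0), X = (1, 0), Z = (0, 1); any affine frame gives the same invariant.
1. C is the midpoint of XF ⇒ C = (1/2, 0)
2. V lies on line ZF with ZV:VF = 3:1 ⇒ V = (0, 1/4)
3. K is the centroid of triangle CZF ⇒ K = (1/6, 1/3)
2·[XVZ] = -3/4, 2·[KFC] = 1/6
[XVZ]:[KFC] = -3/4:1/6 = -9/2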